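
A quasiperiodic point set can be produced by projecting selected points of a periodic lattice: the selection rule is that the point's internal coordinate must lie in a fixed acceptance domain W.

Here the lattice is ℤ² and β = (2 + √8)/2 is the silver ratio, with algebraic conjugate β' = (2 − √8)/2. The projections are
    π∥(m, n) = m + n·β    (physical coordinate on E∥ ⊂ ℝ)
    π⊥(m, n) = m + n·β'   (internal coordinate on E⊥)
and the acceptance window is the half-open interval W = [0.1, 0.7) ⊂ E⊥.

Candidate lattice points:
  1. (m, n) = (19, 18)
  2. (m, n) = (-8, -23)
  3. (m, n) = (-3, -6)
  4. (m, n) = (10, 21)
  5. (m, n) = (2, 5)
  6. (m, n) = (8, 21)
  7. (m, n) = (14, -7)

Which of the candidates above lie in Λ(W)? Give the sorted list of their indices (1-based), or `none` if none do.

Compute β' = (2−√8)/2 = -0.414214, so π⊥(m,n) = m -0.414214·n.
#1 (19,18): internal coord 19 + (18)·β' = +11.544156; +11.544156 ∉ [0.1, 0.7) → out
#2 (-8,-23): internal coord -8 + (-23)·β' = +1.526912; +1.526912 ∉ [0.1, 0.7) → out
#3 (-3,-6): internal coord -3 + (-6)·β' = -0.514719; -0.514719 ∉ [0.1, 0.7) → out
#4 (10,21): internal coord 10 + (21)·β' = +1.301515; +1.301515 ∉ [0.1, 0.7) → out
#5 (2,5): internal coord 2 + (5)·β' = -0.071068; -0.071068 ∉ [0.1, 0.7) → out
#6 (8,21): internal coord 8 + (21)·β' = -0.698485; -0.698485 ∉ [0.1, 0.7) → out
#7 (14,-7): internal coord 14 + (-7)·β' = +16.899495; +16.899495 ∉ [0.1, 0.7) → out

none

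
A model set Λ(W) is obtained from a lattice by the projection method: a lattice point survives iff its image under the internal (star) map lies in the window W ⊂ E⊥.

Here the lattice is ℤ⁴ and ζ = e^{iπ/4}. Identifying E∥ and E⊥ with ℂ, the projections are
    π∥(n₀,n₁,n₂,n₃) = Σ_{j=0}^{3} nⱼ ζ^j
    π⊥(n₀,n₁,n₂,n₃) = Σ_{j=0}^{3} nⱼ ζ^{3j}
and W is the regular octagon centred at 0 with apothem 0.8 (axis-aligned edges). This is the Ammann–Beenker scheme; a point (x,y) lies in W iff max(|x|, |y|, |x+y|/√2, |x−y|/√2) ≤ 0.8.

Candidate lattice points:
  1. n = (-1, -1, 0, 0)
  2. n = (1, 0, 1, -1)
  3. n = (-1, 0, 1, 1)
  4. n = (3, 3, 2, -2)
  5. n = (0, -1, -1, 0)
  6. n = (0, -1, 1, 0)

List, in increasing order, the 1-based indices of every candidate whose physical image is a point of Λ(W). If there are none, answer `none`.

1, 3, 5

Internal map: ζ^{3j} for j=0..3 gives (1,0), (−√2/2,√2/2), (0,−1), (√2/2,√2/2).
candidate 1: n = (-1, -1, 0, 0) → π⊥ ≈ (-0.292893, -0.707107); max(|x|,|y|,|x±y|/√2) = 0.707107 ≤ 0.8 ⇒ ∈ W
candidate 2: n = (1, 0, 1, -1) → π⊥ ≈ (+0.292893, -1.707107); max(|x|,|y|,|x±y|/√2) = 1.707107 > 0.8 ⇒ ∉ W
candidate 3: n = (-1, 0, 1, 1) → π⊥ ≈ (-0.292893, -0.292893); max(|x|,|y|,|x±y|/√2) = 0.414214 ≤ 0.8 ⇒ ∈ W
candidate 4: n = (3, 3, 2, -2) → π⊥ ≈ (-0.535534, -1.292893); max(|x|,|y|,|x±y|/√2) = 1.292893 > 0.8 ⇒ ∉ W
candidate 5: n = (0, -1, -1, 0) → π⊥ ≈ (+0.707107, +0.292893); max(|x|,|y|,|x±y|/√2) = 0.707107 ≤ 0.8 ⇒ ∈ W
candidate 6: n = (0, -1, 1, 0) → π⊥ ≈ (+0.707107, -1.707107); max(|x|,|y|,|x±y|/√2) = 1.707107 > 0.8 ⇒ ∉ W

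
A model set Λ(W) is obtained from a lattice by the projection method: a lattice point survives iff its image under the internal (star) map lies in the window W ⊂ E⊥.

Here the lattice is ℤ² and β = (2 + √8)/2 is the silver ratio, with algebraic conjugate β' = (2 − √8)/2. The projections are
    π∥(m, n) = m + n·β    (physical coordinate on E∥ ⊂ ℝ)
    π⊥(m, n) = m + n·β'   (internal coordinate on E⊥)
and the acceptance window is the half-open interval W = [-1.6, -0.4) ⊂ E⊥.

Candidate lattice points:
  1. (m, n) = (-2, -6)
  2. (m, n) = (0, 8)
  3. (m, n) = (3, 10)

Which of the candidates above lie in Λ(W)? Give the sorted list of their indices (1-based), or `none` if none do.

3

Compute β' = (2−√8)/2 = -0.41421, so π⊥(m,n) = m -0.41421·n.
candidate 1: (m,n)=(-2,-6) → π∥ = -2-6·β ≈ -16.48528, π⊥ = -2-6·β' ≈ 0.48528 ∉ [-1.6, -0.4) ⇒ out
candidate 2: (m,n)=(0,8) → π∥ = 0+8·β ≈ 19.31371, π⊥ = 0+8·β' ≈ -3.31371 ∉ [-1.6, -0.4) ⇒ out
candidate 3: (m,n)=(3,10) → π∥ = 3+10·β ≈ 27.14214, π⊥ = 3+10·β' ≈ -1.14214 ∈ [-1.6, -0.4) ⇒ IN Λ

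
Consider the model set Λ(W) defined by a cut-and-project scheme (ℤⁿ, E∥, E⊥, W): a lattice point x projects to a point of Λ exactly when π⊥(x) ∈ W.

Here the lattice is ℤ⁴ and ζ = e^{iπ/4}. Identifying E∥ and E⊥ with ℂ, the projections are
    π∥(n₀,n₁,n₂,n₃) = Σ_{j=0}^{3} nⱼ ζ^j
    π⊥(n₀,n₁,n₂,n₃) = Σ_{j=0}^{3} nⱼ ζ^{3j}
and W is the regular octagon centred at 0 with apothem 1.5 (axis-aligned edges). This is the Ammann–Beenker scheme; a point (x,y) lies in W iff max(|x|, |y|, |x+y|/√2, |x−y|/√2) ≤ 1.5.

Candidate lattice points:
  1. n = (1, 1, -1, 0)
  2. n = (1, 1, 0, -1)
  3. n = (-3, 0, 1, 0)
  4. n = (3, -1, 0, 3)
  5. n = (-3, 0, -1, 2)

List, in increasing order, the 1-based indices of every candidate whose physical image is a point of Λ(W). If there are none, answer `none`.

π⊥(n) = n₀ + n₁ζ³ + n₂ζ⁶ + n₃ζ⁹ where ζ = e^{iπ/4}.
candidate 1: n = (1, 1, -1, 0) → π⊥ ≈ (+0.29289, +1.70711); max(|x|,|y|,|x±y|/√2) = 1.70711 > 1.5 ⇒ ∉ W
candidate 2: n = (1, 1, 0, -1) → π⊥ ≈ (-0.41421, +0.00000); max(|x|,|y|,|x±y|/√2) = 0.41421 ≤ 1.5 ⇒ ∈ W
candidate 3: n = (-3, 0, 1, 0) → π⊥ ≈ (-3.00000, -1.00000); max(|x|,|y|,|x±y|/√2) = 3.00000 > 1.5 ⇒ ∉ W
candidate 4: n = (3, -1, 0, 3) → π⊥ ≈ (+5.82843, +1.41421); max(|x|,|y|,|x±y|/√2) = 5.82843 > 1.5 ⇒ ∉ W
candidate 5: n = (-3, 0, -1, 2) → π⊥ ≈ (-1.58579, +2.41421); max(|x|,|y|,|x±y|/√2) = 2.82843 > 1.5 ⇒ ∉ W

2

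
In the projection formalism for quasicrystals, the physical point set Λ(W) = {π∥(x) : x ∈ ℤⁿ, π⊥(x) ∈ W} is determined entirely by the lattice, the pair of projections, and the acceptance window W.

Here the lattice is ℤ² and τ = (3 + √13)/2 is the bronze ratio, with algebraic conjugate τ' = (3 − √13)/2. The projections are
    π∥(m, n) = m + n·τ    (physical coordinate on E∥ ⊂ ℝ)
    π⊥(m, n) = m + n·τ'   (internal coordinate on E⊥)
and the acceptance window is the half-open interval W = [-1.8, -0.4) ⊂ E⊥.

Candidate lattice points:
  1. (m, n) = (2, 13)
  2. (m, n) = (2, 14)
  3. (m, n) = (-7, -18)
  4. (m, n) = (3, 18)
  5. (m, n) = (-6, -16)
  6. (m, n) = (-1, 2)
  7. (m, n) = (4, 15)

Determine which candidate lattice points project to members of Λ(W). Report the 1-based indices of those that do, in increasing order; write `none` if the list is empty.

τ' = (3−√13)/2 ≈ -0.3028.
#1 (2,13): internal coord 2 + (13)·τ' = -1.9361; -1.9361 ∉ [-1.8, -0.4) → out
#2 (2,14): internal coord 2 + (14)·τ' = -2.2389; -2.2389 ∉ [-1.8, -0.4) → out
#3 (-7,-18): internal coord -7 + (-18)·τ' = -1.5500; -1.5500 ∈ [-1.8, -0.4) → IN Λ
#4 (3,18): internal coord 3 + (18)·τ' = -2.4500; -2.4500 ∉ [-1.8, -0.4) → out
#5 (-6,-16): internal coord -6 + (-16)·τ' = -1.1556; -1.1556 ∈ [-1.8, -0.4) → IN Λ
#6 (-1,2): internal coord -1 + (2)·τ' = -1.6056; -1.6056 ∈ [-1.8, -0.4) → IN Λ
#7 (4,15): internal coord 4 + (15)·τ' = -0.5416; -0.5416 ∈ [-1.8, -0.4) → IN Λ

3, 5, 6, 7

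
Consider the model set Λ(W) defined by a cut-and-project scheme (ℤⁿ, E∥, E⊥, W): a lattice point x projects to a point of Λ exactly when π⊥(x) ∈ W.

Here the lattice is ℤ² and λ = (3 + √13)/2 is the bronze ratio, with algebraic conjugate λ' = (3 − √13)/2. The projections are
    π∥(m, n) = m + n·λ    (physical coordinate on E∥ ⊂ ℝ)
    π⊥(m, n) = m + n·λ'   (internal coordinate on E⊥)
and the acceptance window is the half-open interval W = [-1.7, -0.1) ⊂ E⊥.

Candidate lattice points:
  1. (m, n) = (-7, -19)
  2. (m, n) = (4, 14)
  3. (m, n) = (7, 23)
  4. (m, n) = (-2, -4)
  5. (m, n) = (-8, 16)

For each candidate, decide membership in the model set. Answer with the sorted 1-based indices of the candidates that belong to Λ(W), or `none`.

λ' = (3−√13)/2 ≈ -0.30278.
candidate 1: (m,n)=(-7,-19) → π∥ = -7-19·λ ≈ -69.75274, π⊥ = -7-19·λ' ≈ -1.24726 ∈ [-1.7, -0.1) ⇒ IN Λ
candidate 2: (m,n)=(4,14) → π∥ = 4+14·λ ≈ 50.23886, π⊥ = 4+14·λ' ≈ -0.23886 ∈ [-1.7, -0.1) ⇒ IN Λ
candidate 3: (m,n)=(7,23) → π∥ = 7+23·λ ≈ 82.96384, π⊥ = 7+23·λ' ≈ 0.03616 ∉ [-1.7, -0.1) ⇒ out
candidate 4: (m,n)=(-2,-4) → π∥ = -2-4·λ ≈ -15.21110, π⊥ = -2-4·λ' ≈ -0.78890 ∈ [-1.7, -0.1) ⇒ IN Λ
candidate 5: (m,n)=(-8,16) → π∥ = -8+16·λ ≈ 44.84441, π⊥ = -8+16·λ' ≈ -12.84441 ∉ [-1.7, -0.1) ⇒ out

1, 2, 4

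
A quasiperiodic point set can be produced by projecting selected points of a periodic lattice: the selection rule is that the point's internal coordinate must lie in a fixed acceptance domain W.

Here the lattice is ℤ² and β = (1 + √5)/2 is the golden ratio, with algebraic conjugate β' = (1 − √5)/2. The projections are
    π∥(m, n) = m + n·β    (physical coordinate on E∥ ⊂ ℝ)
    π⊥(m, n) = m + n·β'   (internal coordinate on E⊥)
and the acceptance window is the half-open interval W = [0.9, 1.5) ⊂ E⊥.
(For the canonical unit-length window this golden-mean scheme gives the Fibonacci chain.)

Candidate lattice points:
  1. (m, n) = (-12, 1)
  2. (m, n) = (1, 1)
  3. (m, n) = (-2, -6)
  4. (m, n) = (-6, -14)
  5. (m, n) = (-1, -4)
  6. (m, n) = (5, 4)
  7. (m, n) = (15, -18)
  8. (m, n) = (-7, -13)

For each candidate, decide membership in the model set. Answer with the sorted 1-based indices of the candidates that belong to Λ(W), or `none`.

5, 8

β' = (1−√5)/2 ≈ -0.61803.
#1 (-12,1): internal coord -12 + (1)·β' = -12.61803; -12.61803 ∉ [0.9, 1.5) → out
#2 (1,1): internal coord 1 + (1)·β' = +0.38197; +0.38197 ∉ [0.9, 1.5) → out
#3 (-2,-6): internal coord -2 + (-6)·β' = +1.70820; +1.70820 ∉ [0.9, 1.5) → out
#4 (-6,-14): internal coord -6 + (-14)·β' = +2.65248; +2.65248 ∉ [0.9, 1.5) → out
#5 (-1,-4): internal coord -1 + (-4)·β' = +1.47214; +1.47214 ∈ [0.9, 1.5) → IN Λ
#6 (5,4): internal coord 5 + (4)·β' = +2.52786; +2.52786 ∉ [0.9, 1.5) → out
#7 (15,-18): internal coord 15 + (-18)·β' = +26.12461; +26.12461 ∉ [0.9, 1.5) → out
#8 (-7,-13): internal coord -7 + (-13)·β' = +1.03444; +1.03444 ∈ [0.9, 1.5) → IN Λ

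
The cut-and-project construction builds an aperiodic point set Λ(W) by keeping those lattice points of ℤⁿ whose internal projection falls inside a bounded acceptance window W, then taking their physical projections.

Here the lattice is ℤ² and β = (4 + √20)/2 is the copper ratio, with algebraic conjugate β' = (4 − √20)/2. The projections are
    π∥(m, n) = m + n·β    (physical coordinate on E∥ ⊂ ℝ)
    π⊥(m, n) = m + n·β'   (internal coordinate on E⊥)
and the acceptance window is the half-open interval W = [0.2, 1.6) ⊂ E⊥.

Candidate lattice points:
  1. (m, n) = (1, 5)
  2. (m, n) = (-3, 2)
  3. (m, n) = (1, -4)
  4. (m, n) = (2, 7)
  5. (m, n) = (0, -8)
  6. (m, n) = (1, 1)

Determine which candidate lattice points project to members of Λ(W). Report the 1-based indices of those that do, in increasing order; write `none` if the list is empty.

Numerically β ≈ 4.2361 and β' = −1/β ≈ -0.2361.
#1 (1,5): internal coord 1 + (5)·β' = -0.1803; -0.1803 ∉ [0.2, 1.6) → out
#2 (-3,2): internal coord -3 + (2)·β' = -3.4721; -3.4721 ∉ [0.2, 1.6) → out
#3 (1,-4): internal coord 1 + (-4)·β' = +1.9443; +1.9443 ∉ [0.2, 1.6) → out
#4 (2,7): internal coord 2 + (7)·β' = +0.3475; +0.3475 ∈ [0.2, 1.6) → IN Λ
#5 (0,-8): internal coord 0 + (-8)·β' = +1.8885; +1.8885 ∉ [0.2, 1.6) → out
#6 (1,1): internal coord 1 + (1)·β' = +0.7639; +0.7639 ∈ [0.2, 1.6) → IN Λ

4, 6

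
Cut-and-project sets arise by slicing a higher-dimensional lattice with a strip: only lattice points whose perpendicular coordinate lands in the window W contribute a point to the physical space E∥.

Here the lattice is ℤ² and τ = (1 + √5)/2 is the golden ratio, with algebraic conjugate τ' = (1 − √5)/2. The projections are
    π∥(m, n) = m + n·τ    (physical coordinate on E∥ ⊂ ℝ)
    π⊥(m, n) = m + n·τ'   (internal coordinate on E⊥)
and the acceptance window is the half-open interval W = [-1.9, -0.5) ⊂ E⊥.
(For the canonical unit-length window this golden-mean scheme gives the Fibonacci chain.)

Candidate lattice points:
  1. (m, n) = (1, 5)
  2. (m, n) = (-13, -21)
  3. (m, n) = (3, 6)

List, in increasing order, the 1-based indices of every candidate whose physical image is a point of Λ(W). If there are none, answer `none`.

3

Numerically τ ≈ 1.61803 and τ' = −1/τ ≈ -0.61803.
[1] lift (1,5): star map gives -2.09017; window check -1.9 ≤ -2.09017 < -0.5 is false → out
[2] lift (-13,-21): star map gives -0.02129; window check -1.9 ≤ -0.02129 < -0.5 is false → out
[3] lift (3,6): star map gives -0.70820; window check -1.9 ≤ -0.70820 < -0.5 is true → IN Λ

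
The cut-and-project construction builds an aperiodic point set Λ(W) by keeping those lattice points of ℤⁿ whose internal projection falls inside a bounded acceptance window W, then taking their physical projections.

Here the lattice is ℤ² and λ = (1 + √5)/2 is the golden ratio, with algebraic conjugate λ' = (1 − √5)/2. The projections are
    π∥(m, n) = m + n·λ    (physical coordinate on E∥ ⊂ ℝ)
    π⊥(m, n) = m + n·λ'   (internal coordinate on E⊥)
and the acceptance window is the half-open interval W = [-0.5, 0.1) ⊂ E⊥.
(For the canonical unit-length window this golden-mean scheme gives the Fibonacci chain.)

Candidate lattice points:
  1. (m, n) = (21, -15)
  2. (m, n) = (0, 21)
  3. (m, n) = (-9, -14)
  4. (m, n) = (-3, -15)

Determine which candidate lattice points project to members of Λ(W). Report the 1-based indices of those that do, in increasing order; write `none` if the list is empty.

3

Numerically λ ≈ 1.6180 and λ' = −1/λ ≈ -0.6180.
[1] lift (21,-15): star map gives 30.2705; window check -0.5 ≤ 30.2705 < 0.1 is false → out
[2] lift (0,21): star map gives -12.9787; window check -0.5 ≤ -12.9787 < 0.1 is false → out
[3] lift (-9,-14): star map gives -0.3475; window check -0.5 ≤ -0.3475 < 0.1 is true → IN Λ
[4] lift (-3,-15): star map gives 6.2705; window check -0.5 ≤ 6.2705 < 0.1 is false → out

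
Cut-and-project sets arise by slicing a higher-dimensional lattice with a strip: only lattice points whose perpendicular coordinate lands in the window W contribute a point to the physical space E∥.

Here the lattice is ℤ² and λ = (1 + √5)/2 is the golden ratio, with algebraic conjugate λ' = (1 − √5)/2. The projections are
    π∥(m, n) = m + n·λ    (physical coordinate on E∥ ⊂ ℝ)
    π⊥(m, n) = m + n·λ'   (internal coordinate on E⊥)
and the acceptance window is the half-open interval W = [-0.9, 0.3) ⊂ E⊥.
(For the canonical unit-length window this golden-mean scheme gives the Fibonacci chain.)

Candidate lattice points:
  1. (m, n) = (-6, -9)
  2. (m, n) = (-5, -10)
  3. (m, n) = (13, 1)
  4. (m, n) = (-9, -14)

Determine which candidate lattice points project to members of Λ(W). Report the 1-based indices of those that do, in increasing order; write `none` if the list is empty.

Numerically λ ≈ 1.61803 and λ' = −1/λ ≈ -0.61803.
candidate 1: (m,n)=(-6,-9) → π∥ = -6-9·λ ≈ -20.56231, π⊥ = -6-9·λ' ≈ -0.43769 ∈ [-0.9, 0.3) ⇒ IN Λ
candidate 2: (m,n)=(-5,-10) → π∥ = -5-10·λ ≈ -21.18034, π⊥ = -5-10·λ' ≈ 1.18034 ∉ [-0.9, 0.3) ⇒ out
candidate 3: (m,n)=(13,1) → π∥ = 13+1·λ ≈ 14.61803, π⊥ = 13+1·λ' ≈ 12.38197 ∉ [-0.9, 0.3) ⇒ out
candidate 4: (m,n)=(-9,-14) → π∥ = -9-14·λ ≈ -31.65248, π⊥ = -9-14·λ' ≈ -0.34752 ∈ [-0.9, 0.3) ⇒ IN Λ

1, 4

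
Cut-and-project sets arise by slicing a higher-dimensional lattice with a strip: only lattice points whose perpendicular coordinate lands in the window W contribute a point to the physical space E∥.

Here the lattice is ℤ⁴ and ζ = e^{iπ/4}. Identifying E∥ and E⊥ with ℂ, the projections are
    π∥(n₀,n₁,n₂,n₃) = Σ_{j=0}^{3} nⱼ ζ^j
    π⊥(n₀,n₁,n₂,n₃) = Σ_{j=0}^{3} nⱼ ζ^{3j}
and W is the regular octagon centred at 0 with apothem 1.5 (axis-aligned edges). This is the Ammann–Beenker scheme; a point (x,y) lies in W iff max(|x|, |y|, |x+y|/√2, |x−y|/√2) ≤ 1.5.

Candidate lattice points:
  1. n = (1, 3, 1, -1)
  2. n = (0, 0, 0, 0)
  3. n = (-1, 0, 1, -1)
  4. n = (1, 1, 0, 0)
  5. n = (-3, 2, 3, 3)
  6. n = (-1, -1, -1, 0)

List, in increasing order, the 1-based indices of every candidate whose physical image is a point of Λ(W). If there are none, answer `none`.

Internal map: ζ^{3j} for j=0..3 gives (1,0), (−√2/2,√2/2), (0,−1), (√2/2,√2/2).
candidate 1: n = (1, 3, 1, -1) → π⊥ ≈ (-1.82843, +0.41421); max(|x|,|y|,|x±y|/√2) = 1.82843 > 1.5 ⇒ ∉ W
candidate 2: n = (0, 0, 0, 0) → π⊥ ≈ (+0.00000, +0.00000); max(|x|,|y|,|x±y|/√2) = 0.00000 ≤ 1.5 ⇒ ∈ W
candidate 3: n = (-1, 0, 1, -1) → π⊥ ≈ (-1.70711, -1.70711); max(|x|,|y|,|x±y|/√2) = 2.41421 > 1.5 ⇒ ∉ W
candidate 4: n = (1, 1, 0, 0) → π⊥ ≈ (+0.29289, +0.70711); max(|x|,|y|,|x±y|/√2) = 0.70711 ≤ 1.5 ⇒ ∈ W
candidate 5: n = (-3, 2, 3, 3) → π⊥ ≈ (-2.29289, +0.53553); max(|x|,|y|,|x±y|/√2) = 2.29289 > 1.5 ⇒ ∉ W
candidate 6: n = (-1, -1, -1, 0) → π⊥ ≈ (-0.29289, +0.29289); max(|x|,|y|,|x±y|/√2) = 0.41421 ≤ 1.5 ⇒ ∈ W

2, 4, 6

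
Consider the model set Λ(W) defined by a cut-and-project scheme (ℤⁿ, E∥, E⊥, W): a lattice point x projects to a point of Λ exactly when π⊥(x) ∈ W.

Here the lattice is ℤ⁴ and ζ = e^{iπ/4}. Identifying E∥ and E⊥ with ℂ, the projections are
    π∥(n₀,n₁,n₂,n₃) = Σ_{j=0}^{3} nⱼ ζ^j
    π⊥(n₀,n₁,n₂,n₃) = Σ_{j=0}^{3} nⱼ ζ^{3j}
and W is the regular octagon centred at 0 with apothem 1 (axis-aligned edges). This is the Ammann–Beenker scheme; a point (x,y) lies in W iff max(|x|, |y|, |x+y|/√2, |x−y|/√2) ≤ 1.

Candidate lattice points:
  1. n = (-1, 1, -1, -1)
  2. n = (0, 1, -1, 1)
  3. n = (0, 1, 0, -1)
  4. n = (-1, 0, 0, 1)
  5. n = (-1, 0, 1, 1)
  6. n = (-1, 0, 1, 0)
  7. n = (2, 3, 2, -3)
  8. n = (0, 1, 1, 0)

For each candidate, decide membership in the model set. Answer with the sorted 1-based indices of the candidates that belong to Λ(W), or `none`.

4, 5, 8

π⊥(n) = n₀ + n₁ζ³ + n₂ζ⁶ + n₃ζ⁹ where ζ = e^{iπ/4}.
candidate 1: n = (-1, 1, -1, -1) → π⊥ ≈ (-2.4142, +1.0000); max(|x|,|y|,|x±y|/√2) = 2.4142 > 1 ⇒ ∉ W
candidate 2: n = (0, 1, -1, 1) → π⊥ ≈ (+0.0000, +2.4142); max(|x|,|y|,|x±y|/√2) = 2.4142 > 1 ⇒ ∉ W
candidate 3: n = (0, 1, 0, -1) → π⊥ ≈ (-1.4142, +0.0000); max(|x|,|y|,|x±y|/√2) = 1.4142 > 1 ⇒ ∉ W
candidate 4: n = (-1, 0, 0, 1) → π⊥ ≈ (-0.2929, +0.7071); max(|x|,|y|,|x±y|/√2) = 0.7071 ≤ 1 ⇒ ∈ W
candidate 5: n = (-1, 0, 1, 1) → π⊥ ≈ (-0.2929, -0.2929); max(|x|,|y|,|x±y|/√2) = 0.4142 ≤ 1 ⇒ ∈ W
candidate 6: n = (-1, 0, 1, 0) → π⊥ ≈ (-1.0000, -1.0000); max(|x|,|y|,|x±y|/√2) = 1.4142 > 1 ⇒ ∉ W
candidate 7: n = (2, 3, 2, -3) → π⊥ ≈ (-2.2426, -2.0000); max(|x|,|y|,|x±y|/√2) = 3.0000 > 1 ⇒ ∉ W
candidate 8: n = (0, 1, 1, 0) → π⊥ ≈ (-0.7071, -0.2929); max(|x|,|y|,|x±y|/√2) = 0.7071 ≤ 1 ⇒ ∈ W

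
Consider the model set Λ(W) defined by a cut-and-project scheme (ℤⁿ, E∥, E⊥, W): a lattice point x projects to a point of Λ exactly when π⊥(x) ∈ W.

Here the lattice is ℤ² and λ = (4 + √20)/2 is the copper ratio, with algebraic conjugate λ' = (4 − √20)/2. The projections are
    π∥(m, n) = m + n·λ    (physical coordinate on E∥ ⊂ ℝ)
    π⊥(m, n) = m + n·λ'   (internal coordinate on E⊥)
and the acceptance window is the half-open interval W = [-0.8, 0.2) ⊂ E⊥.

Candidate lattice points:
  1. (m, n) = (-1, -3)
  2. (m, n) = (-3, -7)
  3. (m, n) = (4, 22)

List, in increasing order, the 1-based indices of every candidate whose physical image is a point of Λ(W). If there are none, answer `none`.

1

λ' = (4−√20)/2 ≈ -0.23607.
[1] lift (-1,-3): star map gives -0.29180; window check -0.8 ≤ -0.29180 < 0.2 is true → IN Λ
[2] lift (-3,-7): star map gives -1.34752; window check -0.8 ≤ -1.34752 < 0.2 is false → out
[3] lift (4,22): star map gives -1.19350; window check -0.8 ≤ -1.19350 < 0.2 is false → out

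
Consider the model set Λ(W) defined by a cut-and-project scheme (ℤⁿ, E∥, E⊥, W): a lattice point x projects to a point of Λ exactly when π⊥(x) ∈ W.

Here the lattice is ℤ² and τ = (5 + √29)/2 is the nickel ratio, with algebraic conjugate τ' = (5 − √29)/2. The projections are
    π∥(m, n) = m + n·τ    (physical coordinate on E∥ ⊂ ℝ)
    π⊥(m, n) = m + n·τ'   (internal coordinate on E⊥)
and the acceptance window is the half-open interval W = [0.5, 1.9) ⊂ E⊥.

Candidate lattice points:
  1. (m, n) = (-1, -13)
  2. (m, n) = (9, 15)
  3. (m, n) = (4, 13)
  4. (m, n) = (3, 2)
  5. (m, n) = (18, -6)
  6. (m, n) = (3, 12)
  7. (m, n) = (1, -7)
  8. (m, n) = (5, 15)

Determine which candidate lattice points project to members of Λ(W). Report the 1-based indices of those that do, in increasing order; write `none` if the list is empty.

Compute τ' = (5−√29)/2 = -0.192582, so π⊥(m,n) = m -0.192582·n.
#1 (-1,-13): internal coord -1 + (-13)·τ' = +1.503571; +1.503571 ∈ [0.5, 1.9) → IN Λ
#2 (9,15): internal coord 9 + (15)·τ' = +6.111264; +6.111264 ∉ [0.5, 1.9) → out
#3 (4,13): internal coord 4 + (13)·τ' = +1.496429; +1.496429 ∈ [0.5, 1.9) → IN Λ
#4 (3,2): internal coord 3 + (2)·τ' = +2.614835; +2.614835 ∉ [0.5, 1.9) → out
#5 (18,-6): internal coord 18 + (-6)·τ' = +19.155494; +19.155494 ∉ [0.5, 1.9) → out
#6 (3,12): internal coord 3 + (12)·τ' = +0.689011; +0.689011 ∈ [0.5, 1.9) → IN Λ
#7 (1,-7): internal coord 1 + (-7)·τ' = +2.348077; +2.348077 ∉ [0.5, 1.9) → out
#8 (5,15): internal coord 5 + (15)·τ' = +2.111264; +2.111264 ∉ [0.5, 1.9) → out

1, 3, 6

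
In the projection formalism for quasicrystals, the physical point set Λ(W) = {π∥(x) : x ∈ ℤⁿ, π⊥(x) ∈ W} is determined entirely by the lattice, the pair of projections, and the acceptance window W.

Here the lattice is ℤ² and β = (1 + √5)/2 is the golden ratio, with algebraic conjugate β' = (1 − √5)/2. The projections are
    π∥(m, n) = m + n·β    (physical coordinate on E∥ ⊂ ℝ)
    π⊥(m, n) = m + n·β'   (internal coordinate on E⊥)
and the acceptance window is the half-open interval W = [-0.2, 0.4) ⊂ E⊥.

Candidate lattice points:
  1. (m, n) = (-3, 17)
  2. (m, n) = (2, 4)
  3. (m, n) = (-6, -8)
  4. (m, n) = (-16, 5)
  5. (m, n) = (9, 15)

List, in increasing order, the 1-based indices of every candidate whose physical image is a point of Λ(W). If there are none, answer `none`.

Numerically β ≈ 1.6180 and β' = −1/β ≈ -0.6180.
#1 (-3,17): internal coord -3 + (17)·β' = -13.5066; -13.5066 ∉ [-0.2, 0.4) → out
#2 (2,4): internal coord 2 + (4)·β' = -0.4721; -0.4721 ∉ [-0.2, 0.4) → out
#3 (-6,-8): internal coord -6 + (-8)·β' = -1.0557; -1.0557 ∉ [-0.2, 0.4) → out
#4 (-16,5): internal coord -16 + (5)·β' = -19.0902; -19.0902 ∉ [-0.2, 0.4) → out
#5 (9,15): internal coord 9 + (15)·β' = -0.2705; -0.2705 ∉ [-0.2, 0.4) → out

none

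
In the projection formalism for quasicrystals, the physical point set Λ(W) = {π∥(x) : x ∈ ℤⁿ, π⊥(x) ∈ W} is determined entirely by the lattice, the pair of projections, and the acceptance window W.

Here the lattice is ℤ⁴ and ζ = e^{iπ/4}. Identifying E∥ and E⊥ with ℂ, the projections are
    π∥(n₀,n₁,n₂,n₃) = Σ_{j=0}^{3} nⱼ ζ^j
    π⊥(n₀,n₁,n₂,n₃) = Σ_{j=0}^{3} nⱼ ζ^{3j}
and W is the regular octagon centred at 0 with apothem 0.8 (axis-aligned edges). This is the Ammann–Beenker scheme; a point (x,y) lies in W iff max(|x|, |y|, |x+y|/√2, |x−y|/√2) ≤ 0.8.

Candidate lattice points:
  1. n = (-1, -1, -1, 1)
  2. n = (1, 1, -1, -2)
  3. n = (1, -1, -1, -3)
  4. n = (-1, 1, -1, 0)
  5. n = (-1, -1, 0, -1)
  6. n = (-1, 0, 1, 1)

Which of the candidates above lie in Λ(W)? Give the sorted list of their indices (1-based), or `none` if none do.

6

With ζ = e^{iπ/4} the internal vectors are ζ^0,ζ^3,ζ^6,ζ^9.
candidate 1: n = (-1, -1, -1, 1) → π⊥ ≈ (+0.414214, +1.000000); max(|x|,|y|,|x±y|/√2) = 1.000000 > 0.8 ⇒ ∉ W
candidate 2: n = (1, 1, -1, -2) → π⊥ ≈ (-1.121320, +0.292893); max(|x|,|y|,|x±y|/√2) = 1.121320 > 0.8 ⇒ ∉ W
candidate 3: n = (1, -1, -1, -3) → π⊥ ≈ (-0.414214, -1.828427); max(|x|,|y|,|x±y|/√2) = 1.828427 > 0.8 ⇒ ∉ W
candidate 4: n = (-1, 1, -1, 0) → π⊥ ≈ (-1.707107, +1.707107); max(|x|,|y|,|x±y|/√2) = 2.414214 > 0.8 ⇒ ∉ W
candidate 5: n = (-1, -1, 0, -1) → π⊥ ≈ (-1.000000, -1.414214); max(|x|,|y|,|x±y|/√2) = 1.707107 > 0.8 ⇒ ∉ W
candidate 6: n = (-1, 0, 1, 1) → π⊥ ≈ (-0.292893, -0.292893); max(|x|,|y|,|x±y|/√2) = 0.414214 ≤ 0.8 ⇒ ∈ W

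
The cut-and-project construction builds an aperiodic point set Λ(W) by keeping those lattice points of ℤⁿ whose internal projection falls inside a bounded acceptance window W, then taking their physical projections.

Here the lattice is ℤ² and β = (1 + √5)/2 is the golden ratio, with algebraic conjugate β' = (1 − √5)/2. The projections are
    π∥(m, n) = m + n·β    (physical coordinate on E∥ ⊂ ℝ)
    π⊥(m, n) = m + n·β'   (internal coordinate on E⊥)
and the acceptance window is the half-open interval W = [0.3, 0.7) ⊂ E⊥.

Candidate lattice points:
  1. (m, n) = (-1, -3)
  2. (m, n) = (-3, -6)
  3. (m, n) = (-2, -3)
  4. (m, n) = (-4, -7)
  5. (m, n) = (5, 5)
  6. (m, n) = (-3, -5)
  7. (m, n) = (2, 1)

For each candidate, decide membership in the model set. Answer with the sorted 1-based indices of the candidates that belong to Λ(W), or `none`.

4

Compute β' = (1−√5)/2 = -0.618034, so π⊥(m,n) = m -0.618034·n.
#1 (-1,-3): internal coord -1 + (-3)·β' = +0.854102; +0.854102 ∉ [0.3, 0.7) → out
#2 (-3,-6): internal coord -3 + (-6)·β' = +0.708204; +0.708204 ∉ [0.3, 0.7) → out
#3 (-2,-3): internal coord -2 + (-3)·β' = -0.145898; -0.145898 ∉ [0.3, 0.7) → out
#4 (-4,-7): internal coord -4 + (-7)·β' = +0.326238; +0.326238 ∈ [0.3, 0.7) → IN Λ
#5 (5,5): internal coord 5 + (5)·β' = +1.909830; +1.909830 ∉ [0.3, 0.7) → out
#6 (-3,-5): internal coord -3 + (-5)·β' = +0.090170; +0.090170 ∉ [0.3, 0.7) → out
#7 (2,1): internal coord 2 + (1)·β' = +1.381966; +1.381966 ∉ [0.3, 0.7) → out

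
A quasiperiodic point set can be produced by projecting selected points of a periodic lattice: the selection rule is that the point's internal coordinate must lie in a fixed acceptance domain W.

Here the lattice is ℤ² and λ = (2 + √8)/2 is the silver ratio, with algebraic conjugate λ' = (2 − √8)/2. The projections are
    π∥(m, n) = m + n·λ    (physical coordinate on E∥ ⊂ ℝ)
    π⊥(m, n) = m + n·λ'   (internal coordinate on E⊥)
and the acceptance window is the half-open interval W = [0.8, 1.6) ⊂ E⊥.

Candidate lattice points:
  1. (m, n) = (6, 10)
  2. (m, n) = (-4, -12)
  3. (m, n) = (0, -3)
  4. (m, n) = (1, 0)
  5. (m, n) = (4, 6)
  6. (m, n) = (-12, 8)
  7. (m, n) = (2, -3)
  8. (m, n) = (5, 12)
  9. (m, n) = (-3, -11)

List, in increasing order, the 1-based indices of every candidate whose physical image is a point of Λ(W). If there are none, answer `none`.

Compute λ' = (2−√8)/2 = -0.41421, so π⊥(m,n) = m -0.41421·n.
#1 (6,10): internal coord 6 + (10)·λ' = +1.85786; +1.85786 ∉ [0.8, 1.6) → out
#2 (-4,-12): internal coord -4 + (-12)·λ' = +0.97056; +0.97056 ∈ [0.8, 1.6) → IN Λ
#3 (0,-3): internal coord 0 + (-3)·λ' = +1.24264; +1.24264 ∈ [0.8, 1.6) → IN Λ
#4 (1,0): internal coord 1 + (0)·λ' = +1.00000; +1.00000 ∈ [0.8, 1.6) → IN Λ
#5 (4,6): internal coord 4 + (6)·λ' = +1.51472; +1.51472 ∈ [0.8, 1.6) → IN Λ
#6 (-12,8): internal coord -12 + (8)·λ' = -15.31371; -15.31371 ∉ [0.8, 1.6) → out
#7 (2,-3): internal coord 2 + (-3)·λ' = +3.24264; +3.24264 ∉ [0.8, 1.6) → out
#8 (5,12): internal coord 5 + (12)·λ' = +0.02944; +0.02944 ∉ [0.8, 1.6) → out
#9 (-3,-11): internal coord -3 + (-11)·λ' = +1.55635; +1.55635 ∈ [0.8, 1.6) → IN Λ

2, 3, 4, 5, 9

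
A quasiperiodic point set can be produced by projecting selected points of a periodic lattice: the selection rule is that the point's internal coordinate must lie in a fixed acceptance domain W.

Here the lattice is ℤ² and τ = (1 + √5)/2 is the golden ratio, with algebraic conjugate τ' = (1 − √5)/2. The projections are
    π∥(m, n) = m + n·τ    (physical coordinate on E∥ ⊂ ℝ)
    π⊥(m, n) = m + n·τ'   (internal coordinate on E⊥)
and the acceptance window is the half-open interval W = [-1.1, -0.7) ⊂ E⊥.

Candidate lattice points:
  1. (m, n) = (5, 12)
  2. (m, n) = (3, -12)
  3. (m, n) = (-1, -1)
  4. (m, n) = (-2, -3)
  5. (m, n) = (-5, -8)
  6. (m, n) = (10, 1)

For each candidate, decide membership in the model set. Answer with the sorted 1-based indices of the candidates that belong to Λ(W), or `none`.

none

τ' = (1−√5)/2 ≈ -0.61803.
#1 (5,12): internal coord 5 + (12)·τ' = -2.41641; -2.41641 ∉ [-1.1, -0.7) → out
#2 (3,-12): internal coord 3 + (-12)·τ' = +10.41641; +10.41641 ∉ [-1.1, -0.7) → out
#3 (-1,-1): internal coord -1 + (-1)·τ' = -0.38197; -0.38197 ∉ [-1.1, -0.7) → out
#4 (-2,-3): internal coord -2 + (-3)·τ' = -0.14590; -0.14590 ∉ [-1.1, -0.7) → out
#5 (-5,-8): internal coord -5 + (-8)·τ' = -0.05573; -0.05573 ∉ [-1.1, -0.7) → out
#6 (10,1): internal coord 10 + (1)·τ' = +9.38197; +9.38197 ∉ [-1.1, -0.7) → out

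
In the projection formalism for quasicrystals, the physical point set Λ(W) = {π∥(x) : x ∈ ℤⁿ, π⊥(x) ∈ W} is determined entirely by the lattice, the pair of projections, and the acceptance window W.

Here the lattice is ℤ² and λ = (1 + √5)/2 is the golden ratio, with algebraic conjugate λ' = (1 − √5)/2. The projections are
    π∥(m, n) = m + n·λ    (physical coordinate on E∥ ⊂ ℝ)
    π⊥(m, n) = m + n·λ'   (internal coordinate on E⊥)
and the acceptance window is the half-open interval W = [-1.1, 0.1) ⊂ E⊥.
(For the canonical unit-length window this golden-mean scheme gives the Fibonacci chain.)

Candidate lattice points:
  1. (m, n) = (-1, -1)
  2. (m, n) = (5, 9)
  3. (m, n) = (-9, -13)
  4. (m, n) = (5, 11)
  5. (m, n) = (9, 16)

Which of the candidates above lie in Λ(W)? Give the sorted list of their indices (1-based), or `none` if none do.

1, 2, 3, 5

λ' = (1−√5)/2 ≈ -0.618034.
#1 (-1,-1): internal coord -1 + (-1)·λ' = -0.381966; -0.381966 ∈ [-1.1, 0.1) → IN Λ
#2 (5,9): internal coord 5 + (9)·λ' = -0.562306; -0.562306 ∈ [-1.1, 0.1) → IN Λ
#3 (-9,-13): internal coord -9 + (-13)·λ' = -0.965558; -0.965558 ∈ [-1.1, 0.1) → IN Λ
#4 (5,11): internal coord 5 + (11)·λ' = -1.798374; -1.798374 ∉ [-1.1, 0.1) → out
#5 (9,16): internal coord 9 + (16)·λ' = -0.888544; -0.888544 ∈ [-1.1, 0.1) → IN Λ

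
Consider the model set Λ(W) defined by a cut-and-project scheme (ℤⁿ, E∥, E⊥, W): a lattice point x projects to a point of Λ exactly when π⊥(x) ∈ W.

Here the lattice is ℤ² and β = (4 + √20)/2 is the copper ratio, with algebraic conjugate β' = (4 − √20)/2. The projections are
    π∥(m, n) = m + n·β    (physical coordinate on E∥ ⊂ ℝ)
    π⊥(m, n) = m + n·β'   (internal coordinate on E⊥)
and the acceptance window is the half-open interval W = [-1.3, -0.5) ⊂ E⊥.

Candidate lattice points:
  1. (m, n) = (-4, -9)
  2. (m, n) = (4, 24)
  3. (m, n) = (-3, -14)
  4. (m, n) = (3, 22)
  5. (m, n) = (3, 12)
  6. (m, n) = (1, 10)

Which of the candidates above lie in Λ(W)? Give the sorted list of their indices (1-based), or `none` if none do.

Compute β' = (4−√20)/2 = -0.236068, so π⊥(m,n) = m -0.236068·n.
candidate 1: (m,n)=(-4,-9) → π∥ = -4-9·β ≈ -42.124612, π⊥ = -4-9·β' ≈ -1.875388 ∉ [-1.3, -0.5) ⇒ out
candidate 2: (m,n)=(4,24) → π∥ = 4+24·β ≈ 105.665631, π⊥ = 4+24·β' ≈ -1.665631 ∉ [-1.3, -0.5) ⇒ out
candidate 3: (m,n)=(-3,-14) → π∥ = -3-14·β ≈ -62.304952, π⊥ = -3-14·β' ≈ 0.304952 ∉ [-1.3, -0.5) ⇒ out
candidate 4: (m,n)=(3,22) → π∥ = 3+22·β ≈ 96.193496, π⊥ = 3+22·β' ≈ -2.193496 ∉ [-1.3, -0.5) ⇒ out
candidate 5: (m,n)=(3,12) → π∥ = 3+12·β ≈ 53.832816, π⊥ = 3+12·β' ≈ 0.167184 ∉ [-1.3, -0.5) ⇒ out
candidate 6: (m,n)=(1,10) → π∥ = 1+10·β ≈ 43.360680, π⊥ = 1+10·β' ≈ -1.360680 ∉ [-1.3, -0.5) ⇒ out

none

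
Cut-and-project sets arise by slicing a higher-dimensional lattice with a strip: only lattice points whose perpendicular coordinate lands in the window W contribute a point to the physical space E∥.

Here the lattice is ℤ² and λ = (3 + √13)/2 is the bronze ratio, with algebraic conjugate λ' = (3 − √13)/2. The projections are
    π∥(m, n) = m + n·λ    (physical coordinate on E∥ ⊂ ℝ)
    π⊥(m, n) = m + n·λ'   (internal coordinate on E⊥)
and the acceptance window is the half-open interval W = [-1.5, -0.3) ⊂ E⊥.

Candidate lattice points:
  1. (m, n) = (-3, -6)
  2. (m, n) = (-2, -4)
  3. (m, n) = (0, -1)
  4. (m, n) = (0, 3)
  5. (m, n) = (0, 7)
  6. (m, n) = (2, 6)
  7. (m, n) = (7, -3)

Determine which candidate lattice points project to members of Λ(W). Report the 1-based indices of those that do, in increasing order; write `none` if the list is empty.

Compute λ' = (3−√13)/2 = -0.3028, so π⊥(m,n) = m -0.3028·n.
candidate 1: (m,n)=(-3,-6) → π∥ = -3-6·λ ≈ -22.8167, π⊥ = -3-6·λ' ≈ -1.1833 ∈ [-1.5, -0.3) ⇒ IN Λ
candidate 2: (m,n)=(-2,-4) → π∥ = -2-4·λ ≈ -15.2111, π⊥ = -2-4·λ' ≈ -0.7889 ∈ [-1.5, -0.3) ⇒ IN Λ
candidate 3: (m,n)=(0,-1) → π∥ = 0-1·λ ≈ -3.3028, π⊥ = 0-1·λ' ≈ 0.3028 ∉ [-1.5, -0.3) ⇒ out
candidate 4: (m,n)=(0,3) → π∥ = 0+3·λ ≈ 9.9083, π⊥ = 0+3·λ' ≈ -0.9083 ∈ [-1.5, -0.3) ⇒ IN Λ
candidate 5: (m,n)=(0,7) → π∥ = 0+7·λ ≈ 23.1194, π⊥ = 0+7·λ' ≈ -2.1194 ∉ [-1.5, -0.3) ⇒ out
candidate 6: (m,n)=(2,6) → π∥ = 2+6·λ ≈ 21.8167, π⊥ = 2+6·λ' ≈ 0.1833 ∉ [-1.5, -0.3) ⇒ out
candidate 7: (m,n)=(7,-3) → π∥ = 7-3·λ ≈ -2.9083, π⊥ = 7-3·λ' ≈ 7.9083 ∉ [-1.5, -0.3) ⇒ out

1, 2, 4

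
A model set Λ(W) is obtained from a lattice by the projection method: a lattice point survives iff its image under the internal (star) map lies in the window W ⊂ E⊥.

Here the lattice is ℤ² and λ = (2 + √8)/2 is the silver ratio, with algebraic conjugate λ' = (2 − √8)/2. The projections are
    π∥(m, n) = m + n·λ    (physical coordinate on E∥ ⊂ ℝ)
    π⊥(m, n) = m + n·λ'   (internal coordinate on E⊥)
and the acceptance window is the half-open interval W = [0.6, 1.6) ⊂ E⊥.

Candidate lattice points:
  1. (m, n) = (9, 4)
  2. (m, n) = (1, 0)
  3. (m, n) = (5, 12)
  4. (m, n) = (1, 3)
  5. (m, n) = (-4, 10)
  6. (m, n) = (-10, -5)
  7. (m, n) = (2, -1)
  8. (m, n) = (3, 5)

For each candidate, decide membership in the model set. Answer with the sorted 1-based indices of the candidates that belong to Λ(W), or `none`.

2, 8

Compute λ' = (2−√8)/2 = -0.4142, so π⊥(m,n) = m -0.4142·n.
candidate 1: (m,n)=(9,4) → π∥ = 9+4·λ ≈ 18.6569, π⊥ = 9+4·λ' ≈ 7.3431 ∉ [0.6, 1.6) ⇒ out
candidate 2: (m,n)=(1,0) → π∥ = 1+0·λ ≈ 1.0000, π⊥ = 1+0·λ' ≈ 1.0000 ∈ [0.6, 1.6) ⇒ IN Λ
candidate 3: (m,n)=(5,12) → π∥ = 5+12·λ ≈ 33.9706, π⊥ = 5+12·λ' ≈ 0.0294 ∉ [0.6, 1.6) ⇒ out
candidate 4: (m,n)=(1,3) → π∥ = 1+3·λ ≈ 8.2426, π⊥ = 1+3·λ' ≈ -0.2426 ∉ [0.6, 1.6) ⇒ out
candidate 5: (m,n)=(-4,10) → π∥ = -4+10·λ ≈ 20.1421, π⊥ = -4+10·λ' ≈ -8.1421 ∉ [0.6, 1.6) ⇒ out
candidate 6: (m,n)=(-10,-5) → π∥ = -10-5·λ ≈ -22.0711, π⊥ = -10-5·λ' ≈ -7.9289 ∉ [0.6, 1.6) ⇒ out
candidate 7: (m,n)=(2,-1) → π∥ = 2-1·λ ≈ -0.4142, π⊥ = 2-1·λ' ≈ 2.4142 ∉ [0.6, 1.6) ⇒ out
candidate 8: (m,n)=(3,5) → π∥ = 3+5·λ ≈ 15.0711, π⊥ = 3+5·λ' ≈ 0.9289 ∈ [0.6, 1.6) ⇒ IN Λ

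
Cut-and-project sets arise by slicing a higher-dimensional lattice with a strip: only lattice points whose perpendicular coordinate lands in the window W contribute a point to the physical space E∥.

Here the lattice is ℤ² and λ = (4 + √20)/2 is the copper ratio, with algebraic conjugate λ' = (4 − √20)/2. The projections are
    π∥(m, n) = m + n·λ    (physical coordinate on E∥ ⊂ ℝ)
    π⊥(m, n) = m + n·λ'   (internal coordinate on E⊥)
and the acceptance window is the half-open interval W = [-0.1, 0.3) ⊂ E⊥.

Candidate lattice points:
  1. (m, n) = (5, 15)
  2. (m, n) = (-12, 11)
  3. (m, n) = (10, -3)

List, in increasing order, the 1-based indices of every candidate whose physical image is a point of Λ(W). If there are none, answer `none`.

Numerically λ ≈ 4.236068 and λ' = −1/λ ≈ -0.236068.
#1 (5,15): internal coord 5 + (15)·λ' = +1.458980; +1.458980 ∉ [-0.1, 0.3) → out
#2 (-12,11): internal coord -12 + (11)·λ' = -14.596748; -14.596748 ∉ [-0.1, 0.3) → out
#3 (10,-3): internal coord 10 + (-3)·λ' = +10.708204; +10.708204 ∉ [-0.1, 0.3) → out

none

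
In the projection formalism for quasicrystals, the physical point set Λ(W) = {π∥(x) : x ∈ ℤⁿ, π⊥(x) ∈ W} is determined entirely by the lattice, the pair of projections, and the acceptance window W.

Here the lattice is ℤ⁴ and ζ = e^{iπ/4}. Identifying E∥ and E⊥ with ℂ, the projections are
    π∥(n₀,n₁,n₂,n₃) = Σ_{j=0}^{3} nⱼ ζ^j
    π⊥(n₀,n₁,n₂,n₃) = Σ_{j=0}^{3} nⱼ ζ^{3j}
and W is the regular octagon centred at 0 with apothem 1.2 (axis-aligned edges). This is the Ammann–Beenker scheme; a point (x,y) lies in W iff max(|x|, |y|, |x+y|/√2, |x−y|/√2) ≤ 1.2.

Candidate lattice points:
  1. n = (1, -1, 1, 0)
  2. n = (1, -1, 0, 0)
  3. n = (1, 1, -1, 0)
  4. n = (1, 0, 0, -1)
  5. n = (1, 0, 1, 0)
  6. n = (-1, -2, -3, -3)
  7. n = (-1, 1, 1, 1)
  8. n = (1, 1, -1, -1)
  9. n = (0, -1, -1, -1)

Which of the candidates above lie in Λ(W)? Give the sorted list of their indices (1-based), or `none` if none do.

π⊥(n) = n₀ + n₁ζ³ + n₂ζ⁶ + n₃ζ⁹ where ζ = e^{iπ/4}.
#1 (1, -1, 1, 0): internal (1.70711, -1.70711); octagon support 2.41421 vs apothem 1.2 → ∉ W
#2 (1, -1, 0, 0): internal (1.70711, -0.70711); octagon support 1.70711 vs apothem 1.2 → ∉ W
#3 (1, 1, -1, 0): internal (0.29289, 1.70711); octagon support 1.70711 vs apothem 1.2 → ∉ W
#4 (1, 0, 0, -1): internal (0.29289, -0.70711); octagon support 0.70711 vs apothem 1.2 → ∈ W
#5 (1, 0, 1, 0): internal (1.00000, -1.00000); octagon support 1.41421 vs apothem 1.2 → ∉ W
#6 (-1, -2, -3, -3): internal (-1.70711, -0.53553); octagon support 1.70711 vs apothem 1.2 → ∉ W
#7 (-1, 1, 1, 1): internal (-1.00000, 0.41421); octagon support 1.00000 vs apothem 1.2 → ∈ W
#8 (1, 1, -1, -1): internal (-0.41421, 1.00000); octagon support 1.00000 vs apothem 1.2 → ∈ W
#9 (0, -1, -1, -1): internal (0.00000, -0.41421); octagon support 0.41421 vs apothem 1.2 → ∈ W

4, 7, 8, 9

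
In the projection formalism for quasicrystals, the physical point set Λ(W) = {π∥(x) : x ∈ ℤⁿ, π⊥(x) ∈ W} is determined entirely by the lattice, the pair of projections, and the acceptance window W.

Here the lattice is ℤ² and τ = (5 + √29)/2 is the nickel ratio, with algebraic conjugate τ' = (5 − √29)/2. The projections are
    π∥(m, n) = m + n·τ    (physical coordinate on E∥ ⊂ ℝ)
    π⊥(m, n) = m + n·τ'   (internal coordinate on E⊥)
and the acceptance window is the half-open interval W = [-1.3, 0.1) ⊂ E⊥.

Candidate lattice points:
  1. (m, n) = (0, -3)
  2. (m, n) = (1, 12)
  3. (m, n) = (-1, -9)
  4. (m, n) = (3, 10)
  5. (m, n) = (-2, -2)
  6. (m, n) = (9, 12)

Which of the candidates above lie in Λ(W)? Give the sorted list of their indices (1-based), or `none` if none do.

none

τ' = (5−√29)/2 ≈ -0.1926.
[1] lift (0,-3): star map gives 0.5777; window check -1.3 ≤ 0.5777 < 0.1 is false → out
[2] lift (1,12): star map gives -1.3110; window check -1.3 ≤ -1.3110 < 0.1 is false → out
[3] lift (-1,-9): star map gives 0.7332; window check -1.3 ≤ 0.7332 < 0.1 is false → out
[4] lift (3,10): star map gives 1.0742; window check -1.3 ≤ 1.0742 < 0.1 is false → out
[5] lift (-2,-2): star map gives -1.6148; window check -1.3 ≤ -1.6148 < 0.1 is false → out
[6] lift (9,12): star map gives 6.6890; window check -1.3 ≤ 6.6890 < 0.1 is false → out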